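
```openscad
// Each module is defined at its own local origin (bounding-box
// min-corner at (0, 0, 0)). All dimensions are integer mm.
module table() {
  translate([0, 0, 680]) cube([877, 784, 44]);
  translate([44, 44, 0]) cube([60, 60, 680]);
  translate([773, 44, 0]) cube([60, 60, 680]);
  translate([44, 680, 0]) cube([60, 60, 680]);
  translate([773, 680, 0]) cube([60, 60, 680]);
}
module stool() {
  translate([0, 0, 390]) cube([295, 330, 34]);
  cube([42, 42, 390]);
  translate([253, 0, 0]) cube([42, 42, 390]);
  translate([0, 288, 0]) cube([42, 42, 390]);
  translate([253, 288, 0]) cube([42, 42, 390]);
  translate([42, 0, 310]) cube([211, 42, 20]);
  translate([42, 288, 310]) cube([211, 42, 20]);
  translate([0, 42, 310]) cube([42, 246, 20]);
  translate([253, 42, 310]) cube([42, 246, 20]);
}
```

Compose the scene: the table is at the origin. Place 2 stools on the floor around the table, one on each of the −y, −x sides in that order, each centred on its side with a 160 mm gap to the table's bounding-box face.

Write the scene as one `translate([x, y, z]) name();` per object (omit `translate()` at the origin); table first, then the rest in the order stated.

table();
translate([291, -490, 0]) stool();
translate([-455, 227, 0]) stool();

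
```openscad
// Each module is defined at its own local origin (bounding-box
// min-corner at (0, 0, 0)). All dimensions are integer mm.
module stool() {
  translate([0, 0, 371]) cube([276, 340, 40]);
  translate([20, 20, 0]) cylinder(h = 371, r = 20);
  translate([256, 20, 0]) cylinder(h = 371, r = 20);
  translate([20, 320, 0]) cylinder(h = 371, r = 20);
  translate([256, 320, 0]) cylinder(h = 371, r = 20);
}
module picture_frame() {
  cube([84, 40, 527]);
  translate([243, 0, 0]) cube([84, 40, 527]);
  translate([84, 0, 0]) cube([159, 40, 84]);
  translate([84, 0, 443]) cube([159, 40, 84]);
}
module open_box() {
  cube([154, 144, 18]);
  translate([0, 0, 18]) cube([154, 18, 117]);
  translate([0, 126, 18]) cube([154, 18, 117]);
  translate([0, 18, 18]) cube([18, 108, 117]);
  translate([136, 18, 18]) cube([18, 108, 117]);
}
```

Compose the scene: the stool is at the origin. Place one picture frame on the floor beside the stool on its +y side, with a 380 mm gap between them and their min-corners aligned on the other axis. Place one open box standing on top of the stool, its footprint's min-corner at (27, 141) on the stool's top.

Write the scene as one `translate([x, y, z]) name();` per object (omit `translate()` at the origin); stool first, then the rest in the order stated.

stool();
translate([0, 720, 0]) picture_frame();
translate([27, 141, 411]) open_box();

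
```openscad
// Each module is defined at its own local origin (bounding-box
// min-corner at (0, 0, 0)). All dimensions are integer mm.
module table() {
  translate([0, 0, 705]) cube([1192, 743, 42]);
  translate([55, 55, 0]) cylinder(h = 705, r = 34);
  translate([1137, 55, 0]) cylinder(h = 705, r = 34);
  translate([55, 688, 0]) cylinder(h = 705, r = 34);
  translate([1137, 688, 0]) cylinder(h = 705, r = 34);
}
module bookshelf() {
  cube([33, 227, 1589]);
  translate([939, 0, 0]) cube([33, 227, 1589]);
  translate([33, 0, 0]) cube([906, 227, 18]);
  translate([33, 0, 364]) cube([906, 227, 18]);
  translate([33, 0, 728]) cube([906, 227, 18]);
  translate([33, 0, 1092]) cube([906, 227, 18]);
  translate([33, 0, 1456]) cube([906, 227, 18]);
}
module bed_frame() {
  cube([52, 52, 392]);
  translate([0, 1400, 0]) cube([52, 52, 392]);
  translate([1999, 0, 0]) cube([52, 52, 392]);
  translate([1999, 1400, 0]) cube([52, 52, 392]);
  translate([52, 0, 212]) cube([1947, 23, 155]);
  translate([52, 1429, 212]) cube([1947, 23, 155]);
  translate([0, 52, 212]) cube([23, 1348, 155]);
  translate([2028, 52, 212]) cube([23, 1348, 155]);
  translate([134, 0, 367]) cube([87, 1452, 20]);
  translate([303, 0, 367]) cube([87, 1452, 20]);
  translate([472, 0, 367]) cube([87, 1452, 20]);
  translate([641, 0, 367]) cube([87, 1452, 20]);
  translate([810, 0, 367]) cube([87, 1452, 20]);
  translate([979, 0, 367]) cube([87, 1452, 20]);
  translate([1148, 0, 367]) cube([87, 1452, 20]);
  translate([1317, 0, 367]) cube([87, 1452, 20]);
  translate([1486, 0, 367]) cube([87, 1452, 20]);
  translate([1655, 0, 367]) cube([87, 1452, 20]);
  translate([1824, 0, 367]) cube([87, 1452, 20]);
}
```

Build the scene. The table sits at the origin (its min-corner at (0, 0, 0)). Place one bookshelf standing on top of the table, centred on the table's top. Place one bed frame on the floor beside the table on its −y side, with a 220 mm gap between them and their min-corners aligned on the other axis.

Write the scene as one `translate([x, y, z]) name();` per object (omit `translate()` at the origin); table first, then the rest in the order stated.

table();
translate([110, 258, 747]) bookshelf();
translate([0, -1672, 0]) bed_frame();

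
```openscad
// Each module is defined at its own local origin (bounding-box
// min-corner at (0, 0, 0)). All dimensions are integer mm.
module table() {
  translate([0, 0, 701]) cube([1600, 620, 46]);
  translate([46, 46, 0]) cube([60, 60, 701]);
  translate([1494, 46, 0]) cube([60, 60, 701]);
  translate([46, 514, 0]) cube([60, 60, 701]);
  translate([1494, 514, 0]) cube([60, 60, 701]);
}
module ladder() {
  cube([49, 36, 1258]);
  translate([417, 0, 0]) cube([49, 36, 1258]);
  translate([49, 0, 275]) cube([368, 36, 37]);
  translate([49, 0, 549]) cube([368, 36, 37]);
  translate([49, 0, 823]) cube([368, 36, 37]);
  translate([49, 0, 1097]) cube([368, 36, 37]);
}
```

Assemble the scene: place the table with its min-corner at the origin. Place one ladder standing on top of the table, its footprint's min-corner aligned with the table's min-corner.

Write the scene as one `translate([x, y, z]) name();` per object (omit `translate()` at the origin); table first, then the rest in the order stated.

table();
translate([0, 0, 747]) ladder();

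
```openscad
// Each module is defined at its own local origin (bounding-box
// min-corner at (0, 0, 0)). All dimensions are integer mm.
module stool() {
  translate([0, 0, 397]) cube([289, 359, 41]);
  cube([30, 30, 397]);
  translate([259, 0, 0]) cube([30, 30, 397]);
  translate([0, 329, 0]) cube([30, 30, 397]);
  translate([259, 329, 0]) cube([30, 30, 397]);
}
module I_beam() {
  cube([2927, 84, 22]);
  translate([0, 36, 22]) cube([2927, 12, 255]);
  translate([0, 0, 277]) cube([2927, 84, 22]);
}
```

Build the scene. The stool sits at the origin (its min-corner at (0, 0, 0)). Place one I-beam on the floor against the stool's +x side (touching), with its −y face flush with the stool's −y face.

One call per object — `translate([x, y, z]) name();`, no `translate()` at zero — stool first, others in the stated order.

stool();
translate([289, 0, 0]) I_beam();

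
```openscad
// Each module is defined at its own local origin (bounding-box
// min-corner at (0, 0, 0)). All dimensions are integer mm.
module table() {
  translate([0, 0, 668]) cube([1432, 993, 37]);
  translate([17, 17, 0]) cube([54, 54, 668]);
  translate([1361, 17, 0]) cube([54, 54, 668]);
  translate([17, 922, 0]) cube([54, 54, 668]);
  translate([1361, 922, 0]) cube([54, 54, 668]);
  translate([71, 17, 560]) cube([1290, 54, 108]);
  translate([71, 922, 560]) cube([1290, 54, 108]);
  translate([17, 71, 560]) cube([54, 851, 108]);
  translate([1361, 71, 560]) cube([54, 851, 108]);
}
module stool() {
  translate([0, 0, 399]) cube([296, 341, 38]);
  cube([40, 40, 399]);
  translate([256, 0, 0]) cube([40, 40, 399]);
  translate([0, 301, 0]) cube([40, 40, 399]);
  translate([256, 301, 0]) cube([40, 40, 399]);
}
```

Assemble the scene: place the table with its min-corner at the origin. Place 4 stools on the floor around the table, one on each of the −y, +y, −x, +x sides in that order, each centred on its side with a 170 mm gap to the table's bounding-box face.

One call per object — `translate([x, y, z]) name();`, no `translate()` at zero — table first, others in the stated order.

table();
translate([568, -511, 0]) stool();
translate([568, 1163, 0]) stool();
translate([-466, 326, 0]) stool();
translate([1602, 326, 0]) stool();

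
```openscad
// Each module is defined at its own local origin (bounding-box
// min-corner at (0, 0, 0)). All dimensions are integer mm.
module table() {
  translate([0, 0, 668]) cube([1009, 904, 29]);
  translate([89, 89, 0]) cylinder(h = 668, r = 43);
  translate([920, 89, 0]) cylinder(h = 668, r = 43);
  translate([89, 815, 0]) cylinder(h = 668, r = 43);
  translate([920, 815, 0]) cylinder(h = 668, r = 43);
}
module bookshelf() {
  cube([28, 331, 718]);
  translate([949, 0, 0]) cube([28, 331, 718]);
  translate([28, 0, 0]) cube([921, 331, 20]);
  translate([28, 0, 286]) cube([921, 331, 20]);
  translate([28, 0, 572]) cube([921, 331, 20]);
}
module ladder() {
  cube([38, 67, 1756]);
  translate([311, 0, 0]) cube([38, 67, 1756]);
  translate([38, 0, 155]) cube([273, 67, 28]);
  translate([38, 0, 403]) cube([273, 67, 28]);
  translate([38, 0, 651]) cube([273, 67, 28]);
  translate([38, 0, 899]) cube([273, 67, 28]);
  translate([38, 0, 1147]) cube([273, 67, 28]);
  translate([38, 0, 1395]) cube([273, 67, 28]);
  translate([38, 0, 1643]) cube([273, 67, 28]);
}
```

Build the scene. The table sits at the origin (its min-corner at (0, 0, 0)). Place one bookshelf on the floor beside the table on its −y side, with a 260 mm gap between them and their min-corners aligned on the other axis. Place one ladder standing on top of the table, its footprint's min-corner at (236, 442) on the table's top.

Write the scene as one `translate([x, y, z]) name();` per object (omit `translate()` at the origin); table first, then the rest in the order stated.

table();
translate([0, -591, 0]) bookshelf();
translate([236, 442, 697]) ladder();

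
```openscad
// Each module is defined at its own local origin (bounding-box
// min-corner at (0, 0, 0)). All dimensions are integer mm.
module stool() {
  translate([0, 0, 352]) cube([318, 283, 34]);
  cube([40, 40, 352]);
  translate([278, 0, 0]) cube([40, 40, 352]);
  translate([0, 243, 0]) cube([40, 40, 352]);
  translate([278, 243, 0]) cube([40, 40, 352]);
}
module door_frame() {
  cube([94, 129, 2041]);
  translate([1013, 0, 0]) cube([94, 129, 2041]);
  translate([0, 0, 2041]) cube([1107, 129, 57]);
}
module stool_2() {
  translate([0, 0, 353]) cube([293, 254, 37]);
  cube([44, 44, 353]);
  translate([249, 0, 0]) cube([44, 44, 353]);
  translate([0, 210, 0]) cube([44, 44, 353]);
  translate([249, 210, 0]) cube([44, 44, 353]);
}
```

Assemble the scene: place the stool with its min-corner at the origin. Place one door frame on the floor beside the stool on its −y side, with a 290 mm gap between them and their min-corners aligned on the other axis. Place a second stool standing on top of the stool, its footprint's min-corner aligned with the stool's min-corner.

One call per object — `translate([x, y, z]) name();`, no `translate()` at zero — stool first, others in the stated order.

stool();
translate([0, -419, 0]) door_frame();
translate([0, 0, 386]) stool_2();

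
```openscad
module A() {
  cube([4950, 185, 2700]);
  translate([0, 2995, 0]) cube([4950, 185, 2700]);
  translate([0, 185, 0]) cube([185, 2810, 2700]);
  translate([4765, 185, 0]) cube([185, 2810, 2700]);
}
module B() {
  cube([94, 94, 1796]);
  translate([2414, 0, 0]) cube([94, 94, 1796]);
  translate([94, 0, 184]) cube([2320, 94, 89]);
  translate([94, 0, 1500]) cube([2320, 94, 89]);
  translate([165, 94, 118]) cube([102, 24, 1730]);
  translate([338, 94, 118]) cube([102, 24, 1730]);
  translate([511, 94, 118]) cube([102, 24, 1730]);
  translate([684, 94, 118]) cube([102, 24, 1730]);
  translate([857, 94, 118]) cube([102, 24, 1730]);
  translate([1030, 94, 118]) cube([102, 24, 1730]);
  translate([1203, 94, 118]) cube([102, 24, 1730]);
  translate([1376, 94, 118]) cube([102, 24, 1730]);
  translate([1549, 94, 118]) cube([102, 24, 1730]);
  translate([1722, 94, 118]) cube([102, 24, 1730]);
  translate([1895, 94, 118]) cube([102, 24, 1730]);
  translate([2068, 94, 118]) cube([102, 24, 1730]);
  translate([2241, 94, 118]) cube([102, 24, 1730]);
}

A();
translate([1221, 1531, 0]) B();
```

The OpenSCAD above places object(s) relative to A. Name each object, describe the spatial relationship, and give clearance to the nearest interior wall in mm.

A is a house frame. B is a fence section. The fence section sits inside the house frame, centred. The clearance to the nearest interior wall is 1036 mm.

Clearances: x = 1036, y = 1346; minimum 1036 mm.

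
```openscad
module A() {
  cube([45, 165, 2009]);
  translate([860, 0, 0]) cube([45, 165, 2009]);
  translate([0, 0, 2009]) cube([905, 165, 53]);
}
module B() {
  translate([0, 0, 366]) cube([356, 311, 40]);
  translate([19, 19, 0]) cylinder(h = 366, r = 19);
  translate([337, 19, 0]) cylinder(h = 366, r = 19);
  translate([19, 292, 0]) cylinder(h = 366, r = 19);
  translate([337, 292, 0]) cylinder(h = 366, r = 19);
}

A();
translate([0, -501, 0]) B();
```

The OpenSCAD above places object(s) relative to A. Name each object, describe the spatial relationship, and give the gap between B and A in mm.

A is a door frame. B is a stool. The stool is on the floor beside the door frame on its −y side. The gap between the stool and the door frame is 190 mm.

The stool's nearest face is 190 mm from the door frame's −y face.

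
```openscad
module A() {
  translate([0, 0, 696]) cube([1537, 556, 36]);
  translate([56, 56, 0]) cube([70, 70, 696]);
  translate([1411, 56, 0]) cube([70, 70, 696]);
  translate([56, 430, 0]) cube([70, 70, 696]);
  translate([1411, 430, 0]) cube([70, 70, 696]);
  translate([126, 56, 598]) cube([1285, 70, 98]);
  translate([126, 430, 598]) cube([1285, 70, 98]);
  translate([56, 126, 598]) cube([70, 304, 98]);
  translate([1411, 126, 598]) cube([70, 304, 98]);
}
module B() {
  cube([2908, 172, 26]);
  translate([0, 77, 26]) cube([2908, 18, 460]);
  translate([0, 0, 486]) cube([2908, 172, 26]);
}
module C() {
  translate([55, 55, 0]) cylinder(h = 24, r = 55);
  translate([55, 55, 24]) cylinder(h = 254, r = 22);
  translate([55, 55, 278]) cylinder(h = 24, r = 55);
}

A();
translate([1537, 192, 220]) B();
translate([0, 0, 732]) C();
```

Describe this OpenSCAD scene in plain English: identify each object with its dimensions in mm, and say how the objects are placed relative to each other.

A is a table: top 1537 mm (x) × 556 mm (y), 36 mm thick, upper face at z = 732 mm, on four 70×70 mm square legs, each inset 56 mm from the nearest pair of top edges, running from z = 0 to the bottom of the top. Four apron rails, 70 mm thick and 98 mm tall, run between adjacent legs with their top edges flush with the underside of the top and their outer faces flush with the legs' outer faces.

B is an I-beam lying along x, 2908 mm long. Overall section height 512 mm. Two flanges 172 mm wide (y) and 26 mm thick, one on the floor and one at the top; a web 18 mm thick runs between them, centred on the flange width.

C is a spool: two coaxial disc flanges of radius 55 mm and thickness 24 mm, joined by a core cylinder of radius 22 mm and height 254 mm. The lower flange rests on z = 0 and the three cylinders share a vertical axis.

The I-beam is beside the table with their tops flush at z = 732. The spool is on top of the table.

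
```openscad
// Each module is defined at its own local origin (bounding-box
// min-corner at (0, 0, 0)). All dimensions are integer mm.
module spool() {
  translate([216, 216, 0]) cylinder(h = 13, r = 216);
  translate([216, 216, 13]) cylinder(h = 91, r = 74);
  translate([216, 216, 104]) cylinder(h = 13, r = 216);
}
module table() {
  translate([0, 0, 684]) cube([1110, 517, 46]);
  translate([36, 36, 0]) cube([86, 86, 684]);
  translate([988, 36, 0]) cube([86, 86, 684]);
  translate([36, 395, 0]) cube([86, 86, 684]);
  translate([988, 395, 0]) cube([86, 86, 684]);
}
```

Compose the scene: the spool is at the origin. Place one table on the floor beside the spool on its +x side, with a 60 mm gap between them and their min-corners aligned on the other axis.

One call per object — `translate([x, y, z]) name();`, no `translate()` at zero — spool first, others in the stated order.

spool();
translate([492, 0, 0]) table();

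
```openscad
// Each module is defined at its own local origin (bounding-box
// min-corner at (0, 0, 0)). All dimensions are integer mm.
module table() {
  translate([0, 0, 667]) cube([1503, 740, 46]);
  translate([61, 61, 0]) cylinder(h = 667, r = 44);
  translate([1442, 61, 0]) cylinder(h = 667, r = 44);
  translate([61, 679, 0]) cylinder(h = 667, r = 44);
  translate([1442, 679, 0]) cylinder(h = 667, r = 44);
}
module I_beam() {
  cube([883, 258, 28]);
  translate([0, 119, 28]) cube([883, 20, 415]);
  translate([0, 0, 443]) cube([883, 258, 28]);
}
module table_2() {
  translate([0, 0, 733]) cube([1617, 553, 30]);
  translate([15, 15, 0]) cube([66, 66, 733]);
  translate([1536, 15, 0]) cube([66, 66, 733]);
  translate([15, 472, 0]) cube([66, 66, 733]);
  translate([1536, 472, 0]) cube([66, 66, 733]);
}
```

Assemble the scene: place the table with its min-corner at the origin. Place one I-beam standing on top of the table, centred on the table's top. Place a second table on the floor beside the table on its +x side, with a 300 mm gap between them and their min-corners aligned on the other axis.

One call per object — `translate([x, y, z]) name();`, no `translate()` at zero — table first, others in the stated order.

table();
translate([310, 241, 713]) I_beam();
translate([1803, 0, 0]) table_2();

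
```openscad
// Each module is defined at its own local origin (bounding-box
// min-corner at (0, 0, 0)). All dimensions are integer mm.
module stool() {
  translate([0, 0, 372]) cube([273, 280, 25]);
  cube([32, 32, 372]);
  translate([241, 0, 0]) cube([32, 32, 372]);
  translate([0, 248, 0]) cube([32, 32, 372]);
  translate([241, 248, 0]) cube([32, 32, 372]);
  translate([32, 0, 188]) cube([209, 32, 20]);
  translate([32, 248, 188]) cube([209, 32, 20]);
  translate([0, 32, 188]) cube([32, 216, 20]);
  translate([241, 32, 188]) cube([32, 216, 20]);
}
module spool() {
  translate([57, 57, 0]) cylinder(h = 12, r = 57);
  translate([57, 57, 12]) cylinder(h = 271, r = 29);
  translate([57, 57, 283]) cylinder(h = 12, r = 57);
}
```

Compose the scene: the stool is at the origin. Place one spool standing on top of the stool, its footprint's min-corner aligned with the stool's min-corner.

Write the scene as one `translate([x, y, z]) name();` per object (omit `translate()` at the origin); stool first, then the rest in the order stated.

stool();
translate([0, 0, 397]) spool();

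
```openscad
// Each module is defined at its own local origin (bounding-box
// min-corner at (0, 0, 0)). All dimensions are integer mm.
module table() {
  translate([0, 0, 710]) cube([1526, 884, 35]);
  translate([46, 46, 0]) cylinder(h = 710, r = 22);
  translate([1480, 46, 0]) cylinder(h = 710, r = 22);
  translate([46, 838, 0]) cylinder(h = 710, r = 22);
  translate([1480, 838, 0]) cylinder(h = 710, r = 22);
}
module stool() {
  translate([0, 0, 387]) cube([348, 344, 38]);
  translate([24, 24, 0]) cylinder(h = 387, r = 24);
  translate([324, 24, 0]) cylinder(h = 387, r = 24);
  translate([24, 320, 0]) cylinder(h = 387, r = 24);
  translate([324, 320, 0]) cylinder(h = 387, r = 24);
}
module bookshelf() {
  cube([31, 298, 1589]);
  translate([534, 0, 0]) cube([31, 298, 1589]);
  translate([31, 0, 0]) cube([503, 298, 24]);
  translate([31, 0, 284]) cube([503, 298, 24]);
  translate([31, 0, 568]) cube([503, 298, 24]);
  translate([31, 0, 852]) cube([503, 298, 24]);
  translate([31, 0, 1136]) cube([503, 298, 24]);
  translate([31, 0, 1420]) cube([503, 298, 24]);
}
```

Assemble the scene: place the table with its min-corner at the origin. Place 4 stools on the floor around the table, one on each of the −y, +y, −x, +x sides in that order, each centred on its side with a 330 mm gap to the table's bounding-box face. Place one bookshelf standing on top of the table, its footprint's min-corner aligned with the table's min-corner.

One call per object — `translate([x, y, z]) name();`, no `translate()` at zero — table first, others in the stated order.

table();
translate([589, -674, 0]) stool();
translate([589, 1214, 0]) stool();
translate([-678, 270, 0]) stool();
translate([1856, 270, 0]) stool();
translate([0, 0, 745]) bookshelf();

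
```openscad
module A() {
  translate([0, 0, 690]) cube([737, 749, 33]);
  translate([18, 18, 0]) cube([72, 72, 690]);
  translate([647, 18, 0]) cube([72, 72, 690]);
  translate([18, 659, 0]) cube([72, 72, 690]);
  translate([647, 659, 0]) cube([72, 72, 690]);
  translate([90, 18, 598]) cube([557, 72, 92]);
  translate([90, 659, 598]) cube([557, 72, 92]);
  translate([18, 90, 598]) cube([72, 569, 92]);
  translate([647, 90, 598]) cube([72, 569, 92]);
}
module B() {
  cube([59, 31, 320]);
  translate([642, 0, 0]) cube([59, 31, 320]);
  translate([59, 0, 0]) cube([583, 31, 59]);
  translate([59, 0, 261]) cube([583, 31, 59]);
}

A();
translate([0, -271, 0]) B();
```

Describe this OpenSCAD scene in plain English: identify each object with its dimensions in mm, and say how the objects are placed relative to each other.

A is a rectangular dining table. The top is 737×749×33 mm with its upper surface at z = 723 mm. It stands on four 72×72 mm square legs, each inset 18 mm from the nearest pair of top edges, running from the floor to the underside of the top. Four apron rails, 72 mm thick and 92 mm tall, run between adjacent legs with their top edges flush with the underside of the top and their outer faces flush with the legs' outer faces.

B is a picture frame with a 583×202 mm rectangular opening (x by z) and a uniform 59 mm border on every side. Frame depth is 31 mm along y. It is built from two vertical stiles running the full outside height and two horizontal rails spanning the gap between the stiles.

The picture frame is on the floor beside the table on its −y side.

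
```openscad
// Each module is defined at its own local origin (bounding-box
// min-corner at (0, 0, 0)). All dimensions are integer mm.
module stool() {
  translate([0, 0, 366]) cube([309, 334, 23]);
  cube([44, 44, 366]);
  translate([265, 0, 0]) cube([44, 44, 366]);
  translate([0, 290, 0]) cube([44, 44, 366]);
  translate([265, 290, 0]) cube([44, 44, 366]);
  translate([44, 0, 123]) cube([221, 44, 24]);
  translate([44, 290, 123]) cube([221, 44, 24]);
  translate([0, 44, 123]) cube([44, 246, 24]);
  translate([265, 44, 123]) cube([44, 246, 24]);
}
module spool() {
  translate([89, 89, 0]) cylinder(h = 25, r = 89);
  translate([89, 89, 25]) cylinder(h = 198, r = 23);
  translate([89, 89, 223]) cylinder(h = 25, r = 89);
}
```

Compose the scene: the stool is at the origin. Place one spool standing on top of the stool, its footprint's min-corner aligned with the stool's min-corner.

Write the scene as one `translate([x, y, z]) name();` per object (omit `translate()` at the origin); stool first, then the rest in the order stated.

stool();
translate([0, 0, 389]) spool();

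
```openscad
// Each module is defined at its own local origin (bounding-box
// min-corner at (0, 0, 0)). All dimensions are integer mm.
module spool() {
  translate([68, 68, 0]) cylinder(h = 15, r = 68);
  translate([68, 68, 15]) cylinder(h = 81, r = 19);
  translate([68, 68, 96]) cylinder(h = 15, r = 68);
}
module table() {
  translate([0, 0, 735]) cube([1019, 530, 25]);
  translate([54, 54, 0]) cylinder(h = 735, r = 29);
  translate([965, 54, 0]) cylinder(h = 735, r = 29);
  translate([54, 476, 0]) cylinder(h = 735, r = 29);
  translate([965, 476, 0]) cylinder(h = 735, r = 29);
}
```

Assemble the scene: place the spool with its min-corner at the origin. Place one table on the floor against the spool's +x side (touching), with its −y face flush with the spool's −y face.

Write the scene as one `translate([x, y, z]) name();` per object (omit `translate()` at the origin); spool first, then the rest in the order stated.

spool();
translate([136, 0, 0]) table();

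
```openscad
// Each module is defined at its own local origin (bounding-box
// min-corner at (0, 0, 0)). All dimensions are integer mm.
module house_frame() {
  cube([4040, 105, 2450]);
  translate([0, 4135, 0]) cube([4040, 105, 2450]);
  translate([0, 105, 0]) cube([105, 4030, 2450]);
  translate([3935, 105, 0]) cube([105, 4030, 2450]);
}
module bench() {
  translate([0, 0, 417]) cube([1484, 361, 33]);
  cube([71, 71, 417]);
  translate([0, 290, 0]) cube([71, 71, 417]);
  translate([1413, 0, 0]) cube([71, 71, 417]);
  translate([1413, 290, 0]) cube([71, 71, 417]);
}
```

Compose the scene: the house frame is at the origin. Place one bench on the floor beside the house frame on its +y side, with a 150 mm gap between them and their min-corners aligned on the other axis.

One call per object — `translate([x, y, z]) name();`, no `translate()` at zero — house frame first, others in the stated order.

house_frame();
translate([0, 4390, 0]) bench();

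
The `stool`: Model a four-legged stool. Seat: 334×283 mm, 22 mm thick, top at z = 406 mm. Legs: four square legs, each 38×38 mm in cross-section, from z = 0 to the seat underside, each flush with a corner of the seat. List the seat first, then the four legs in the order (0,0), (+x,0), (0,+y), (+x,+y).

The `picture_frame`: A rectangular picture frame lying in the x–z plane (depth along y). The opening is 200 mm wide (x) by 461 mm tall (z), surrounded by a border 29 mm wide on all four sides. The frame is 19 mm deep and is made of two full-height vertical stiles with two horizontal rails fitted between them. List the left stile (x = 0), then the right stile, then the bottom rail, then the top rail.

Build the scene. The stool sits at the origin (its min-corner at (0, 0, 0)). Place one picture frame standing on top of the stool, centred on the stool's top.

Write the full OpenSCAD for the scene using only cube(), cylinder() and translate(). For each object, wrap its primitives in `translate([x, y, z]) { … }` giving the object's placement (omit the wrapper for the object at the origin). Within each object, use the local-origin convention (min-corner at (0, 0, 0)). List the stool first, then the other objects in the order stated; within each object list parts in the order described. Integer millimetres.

translate([0, 0, 384]) cube([334, 283, 22]);
cube([38, 38, 384]);
translate([296, 0, 0]) cube([38, 38, 384]);
translate([0, 245, 0]) cube([38, 38, 384]);
translate([296, 245, 0]) cube([38, 38, 384]);
translate([38, 132, 406]) {
  cube([29, 19, 519]);
  translate([229, 0, 0]) cube([29, 19, 519]);
  translate([29, 0, 0]) cube([200, 19, 29]);
  translate([29, 0, 490]) cube([200, 19, 29]);
}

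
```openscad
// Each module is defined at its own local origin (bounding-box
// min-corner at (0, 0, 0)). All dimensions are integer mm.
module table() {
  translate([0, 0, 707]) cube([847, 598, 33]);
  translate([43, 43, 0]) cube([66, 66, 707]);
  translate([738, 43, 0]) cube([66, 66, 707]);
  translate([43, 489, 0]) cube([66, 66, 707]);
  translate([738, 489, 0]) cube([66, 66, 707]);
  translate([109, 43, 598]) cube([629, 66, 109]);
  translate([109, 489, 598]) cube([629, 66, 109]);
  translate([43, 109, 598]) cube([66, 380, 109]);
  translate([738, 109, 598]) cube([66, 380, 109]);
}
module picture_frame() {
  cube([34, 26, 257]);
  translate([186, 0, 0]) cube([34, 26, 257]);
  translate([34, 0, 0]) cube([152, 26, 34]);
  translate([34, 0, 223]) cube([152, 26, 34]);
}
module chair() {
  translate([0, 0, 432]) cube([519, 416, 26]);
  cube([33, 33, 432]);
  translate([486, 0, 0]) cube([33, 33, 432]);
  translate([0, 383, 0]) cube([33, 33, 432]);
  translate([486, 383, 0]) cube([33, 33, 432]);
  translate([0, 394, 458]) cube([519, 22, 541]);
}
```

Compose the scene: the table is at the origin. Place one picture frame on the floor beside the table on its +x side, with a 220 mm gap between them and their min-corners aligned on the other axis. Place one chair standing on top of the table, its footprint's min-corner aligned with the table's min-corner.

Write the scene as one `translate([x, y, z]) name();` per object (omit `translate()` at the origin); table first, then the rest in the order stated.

table();
translate([1067, 0, 0]) picture_frame();
translate([0, 0, 740]) chair();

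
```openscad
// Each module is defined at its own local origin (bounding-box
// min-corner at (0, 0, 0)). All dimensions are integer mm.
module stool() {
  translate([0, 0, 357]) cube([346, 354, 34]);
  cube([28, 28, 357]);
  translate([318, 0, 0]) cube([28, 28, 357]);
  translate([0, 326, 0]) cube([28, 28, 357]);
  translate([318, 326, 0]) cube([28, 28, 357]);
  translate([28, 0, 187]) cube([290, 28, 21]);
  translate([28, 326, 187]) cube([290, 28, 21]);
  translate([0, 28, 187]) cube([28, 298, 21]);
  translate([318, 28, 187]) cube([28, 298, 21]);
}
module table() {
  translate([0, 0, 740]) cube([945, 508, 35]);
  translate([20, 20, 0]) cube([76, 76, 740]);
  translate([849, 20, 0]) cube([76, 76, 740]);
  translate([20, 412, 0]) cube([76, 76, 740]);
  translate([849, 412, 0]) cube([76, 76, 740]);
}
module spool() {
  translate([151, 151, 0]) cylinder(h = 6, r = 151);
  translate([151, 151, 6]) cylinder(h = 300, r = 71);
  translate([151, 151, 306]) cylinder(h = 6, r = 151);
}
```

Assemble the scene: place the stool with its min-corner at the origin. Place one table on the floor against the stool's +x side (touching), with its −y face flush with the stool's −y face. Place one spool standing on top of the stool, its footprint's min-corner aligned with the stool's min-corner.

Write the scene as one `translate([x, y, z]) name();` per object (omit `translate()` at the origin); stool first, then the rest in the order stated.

stool();
translate([346, 0, 0]) table();
translate([0, 0, 391]) spool();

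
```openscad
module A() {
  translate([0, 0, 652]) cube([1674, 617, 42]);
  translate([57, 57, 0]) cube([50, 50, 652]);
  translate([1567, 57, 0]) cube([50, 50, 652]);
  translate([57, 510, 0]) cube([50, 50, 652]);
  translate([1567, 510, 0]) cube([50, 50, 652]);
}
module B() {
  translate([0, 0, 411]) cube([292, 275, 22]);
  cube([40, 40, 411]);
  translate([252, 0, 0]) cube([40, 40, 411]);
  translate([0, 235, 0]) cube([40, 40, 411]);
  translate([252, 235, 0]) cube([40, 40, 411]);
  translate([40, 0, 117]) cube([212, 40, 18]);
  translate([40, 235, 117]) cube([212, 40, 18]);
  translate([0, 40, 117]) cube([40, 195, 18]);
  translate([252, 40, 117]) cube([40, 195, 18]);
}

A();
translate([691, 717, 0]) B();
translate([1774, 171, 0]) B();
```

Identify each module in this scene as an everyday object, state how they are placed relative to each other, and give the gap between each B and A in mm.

A is a table. B is a stool. Two stools sit around the table at the +y, +x sides. The gap between each stool and the table is 100 mm.

Each stool's nearest face is 100 mm from the table's bounding box.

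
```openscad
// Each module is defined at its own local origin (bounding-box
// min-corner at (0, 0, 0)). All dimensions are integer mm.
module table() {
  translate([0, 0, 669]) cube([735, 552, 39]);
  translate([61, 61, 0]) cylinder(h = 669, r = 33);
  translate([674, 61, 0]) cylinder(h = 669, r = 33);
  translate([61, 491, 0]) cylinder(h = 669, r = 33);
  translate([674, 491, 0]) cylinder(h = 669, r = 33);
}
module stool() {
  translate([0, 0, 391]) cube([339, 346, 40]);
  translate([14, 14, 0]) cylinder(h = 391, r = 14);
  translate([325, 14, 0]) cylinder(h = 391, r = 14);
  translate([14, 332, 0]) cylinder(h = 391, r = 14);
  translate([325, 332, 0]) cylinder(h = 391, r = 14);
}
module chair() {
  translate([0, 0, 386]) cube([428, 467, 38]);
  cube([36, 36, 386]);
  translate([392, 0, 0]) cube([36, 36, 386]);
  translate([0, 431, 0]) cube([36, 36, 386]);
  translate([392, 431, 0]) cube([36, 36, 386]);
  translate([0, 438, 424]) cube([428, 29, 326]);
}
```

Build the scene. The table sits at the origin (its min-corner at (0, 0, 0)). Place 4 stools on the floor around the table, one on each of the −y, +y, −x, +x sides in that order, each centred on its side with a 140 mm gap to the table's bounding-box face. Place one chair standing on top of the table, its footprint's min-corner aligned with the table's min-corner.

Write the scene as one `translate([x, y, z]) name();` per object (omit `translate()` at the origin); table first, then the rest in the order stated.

table();
translate([198, -486, 0]) stool();
translate([198, 692, 0]) stool();
translate([-479, 103, 0]) stool();
translate([875, 103, 0]) stool();
translate([0, 0, 708]) chair();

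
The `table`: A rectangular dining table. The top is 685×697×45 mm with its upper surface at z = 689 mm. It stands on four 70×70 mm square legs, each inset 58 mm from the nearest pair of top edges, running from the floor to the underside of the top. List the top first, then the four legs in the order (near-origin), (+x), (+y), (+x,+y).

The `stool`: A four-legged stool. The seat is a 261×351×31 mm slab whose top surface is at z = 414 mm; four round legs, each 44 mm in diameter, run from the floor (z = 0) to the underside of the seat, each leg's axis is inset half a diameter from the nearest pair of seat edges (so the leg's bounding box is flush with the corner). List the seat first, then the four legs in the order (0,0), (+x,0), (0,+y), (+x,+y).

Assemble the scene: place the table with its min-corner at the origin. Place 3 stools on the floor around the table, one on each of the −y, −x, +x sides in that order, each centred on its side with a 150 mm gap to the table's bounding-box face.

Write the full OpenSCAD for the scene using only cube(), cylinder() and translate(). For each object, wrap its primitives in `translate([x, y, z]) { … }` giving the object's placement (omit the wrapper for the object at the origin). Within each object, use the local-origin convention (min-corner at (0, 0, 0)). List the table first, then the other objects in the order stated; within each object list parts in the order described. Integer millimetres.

translate([0, 0, 644]) cube([685, 697, 45]);
translate([58, 58, 0]) cube([70, 70, 644]);
translate([557, 58, 0]) cube([70, 70, 644]);
translate([58, 569, 0]) cube([70, 70, 644]);
translate([557, 569, 0]) cube([70, 70, 644]);
translate([212, -501, 0]) {
  translate([0, 0, 383]) cube([261, 351, 31]);
  translate([22, 22, 0]) cylinder(h = 383, r = 22);
  translate([239, 22, 0]) cylinder(h = 383, r = 22);
  translate([22, 329, 0]) cylinder(h = 383, r = 22);
  translate([239, 329, 0]) cylinder(h = 383, r = 22);
}
translate([-411, 173, 0]) {
  translate([0, 0, 383]) cube([261, 351, 31]);
  translate([22, 22, 0]) cylinder(h = 383, r = 22);
  translate([239, 22, 0]) cylinder(h = 383, r = 22);
  translate([22, 329, 0]) cylinder(h = 383, r = 22);
  translate([239, 329, 0]) cylinder(h = 383, r = 22);
}
translate([835, 173, 0]) {
  translate([0, 0, 383]) cube([261, 351, 31]);
  translate([22, 22, 0]) cylinder(h = 383, r = 22);
  translate([239, 22, 0]) cylinder(h = 383, r = 22);
  translate([22, 329, 0]) cylinder(h = 383, r = 22);
  translate([239, 329, 0]) cylinder(h = 383, r = 22);
}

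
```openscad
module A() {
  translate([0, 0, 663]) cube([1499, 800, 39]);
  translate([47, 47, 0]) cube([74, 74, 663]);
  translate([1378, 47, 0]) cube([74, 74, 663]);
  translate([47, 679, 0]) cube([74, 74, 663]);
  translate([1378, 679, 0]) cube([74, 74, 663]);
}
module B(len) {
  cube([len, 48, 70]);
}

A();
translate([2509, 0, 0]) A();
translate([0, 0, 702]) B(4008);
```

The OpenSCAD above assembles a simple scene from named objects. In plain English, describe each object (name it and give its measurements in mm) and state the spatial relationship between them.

A is a table with a 1499×800 mm rectangular top, 39 mm thick, top surface at z = 702 mm, supported by four 74×74 mm square legs, each inset 47 mm from the nearest pair of top edges, running from the floor.

B is a rectangular beam 4008 mm long (x), 48 mm deep (y), 70 mm thick (z).

The beam spans the tops of two tables placed 1010 mm apart, resting at z = 702 mm.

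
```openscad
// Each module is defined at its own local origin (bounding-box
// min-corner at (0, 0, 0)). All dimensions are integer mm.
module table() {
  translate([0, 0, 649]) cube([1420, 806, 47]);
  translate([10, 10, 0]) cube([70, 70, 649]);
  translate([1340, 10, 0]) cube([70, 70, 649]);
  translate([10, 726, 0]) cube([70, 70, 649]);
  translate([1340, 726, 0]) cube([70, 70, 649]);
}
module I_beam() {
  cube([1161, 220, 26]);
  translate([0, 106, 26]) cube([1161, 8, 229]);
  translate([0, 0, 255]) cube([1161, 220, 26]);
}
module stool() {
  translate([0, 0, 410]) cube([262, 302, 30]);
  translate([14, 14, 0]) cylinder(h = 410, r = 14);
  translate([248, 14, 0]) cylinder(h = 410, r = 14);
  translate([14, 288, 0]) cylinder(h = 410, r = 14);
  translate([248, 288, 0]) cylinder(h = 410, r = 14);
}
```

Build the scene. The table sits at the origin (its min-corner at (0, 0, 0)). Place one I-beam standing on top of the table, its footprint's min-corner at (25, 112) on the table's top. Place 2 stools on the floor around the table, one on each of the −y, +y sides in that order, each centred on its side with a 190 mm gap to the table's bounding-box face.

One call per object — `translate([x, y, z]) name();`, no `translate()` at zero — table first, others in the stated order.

table();
translate([25, 112, 696]) I_beam();
translate([579, -492, 0]) stool();
translate([579, 996, 0]) stool();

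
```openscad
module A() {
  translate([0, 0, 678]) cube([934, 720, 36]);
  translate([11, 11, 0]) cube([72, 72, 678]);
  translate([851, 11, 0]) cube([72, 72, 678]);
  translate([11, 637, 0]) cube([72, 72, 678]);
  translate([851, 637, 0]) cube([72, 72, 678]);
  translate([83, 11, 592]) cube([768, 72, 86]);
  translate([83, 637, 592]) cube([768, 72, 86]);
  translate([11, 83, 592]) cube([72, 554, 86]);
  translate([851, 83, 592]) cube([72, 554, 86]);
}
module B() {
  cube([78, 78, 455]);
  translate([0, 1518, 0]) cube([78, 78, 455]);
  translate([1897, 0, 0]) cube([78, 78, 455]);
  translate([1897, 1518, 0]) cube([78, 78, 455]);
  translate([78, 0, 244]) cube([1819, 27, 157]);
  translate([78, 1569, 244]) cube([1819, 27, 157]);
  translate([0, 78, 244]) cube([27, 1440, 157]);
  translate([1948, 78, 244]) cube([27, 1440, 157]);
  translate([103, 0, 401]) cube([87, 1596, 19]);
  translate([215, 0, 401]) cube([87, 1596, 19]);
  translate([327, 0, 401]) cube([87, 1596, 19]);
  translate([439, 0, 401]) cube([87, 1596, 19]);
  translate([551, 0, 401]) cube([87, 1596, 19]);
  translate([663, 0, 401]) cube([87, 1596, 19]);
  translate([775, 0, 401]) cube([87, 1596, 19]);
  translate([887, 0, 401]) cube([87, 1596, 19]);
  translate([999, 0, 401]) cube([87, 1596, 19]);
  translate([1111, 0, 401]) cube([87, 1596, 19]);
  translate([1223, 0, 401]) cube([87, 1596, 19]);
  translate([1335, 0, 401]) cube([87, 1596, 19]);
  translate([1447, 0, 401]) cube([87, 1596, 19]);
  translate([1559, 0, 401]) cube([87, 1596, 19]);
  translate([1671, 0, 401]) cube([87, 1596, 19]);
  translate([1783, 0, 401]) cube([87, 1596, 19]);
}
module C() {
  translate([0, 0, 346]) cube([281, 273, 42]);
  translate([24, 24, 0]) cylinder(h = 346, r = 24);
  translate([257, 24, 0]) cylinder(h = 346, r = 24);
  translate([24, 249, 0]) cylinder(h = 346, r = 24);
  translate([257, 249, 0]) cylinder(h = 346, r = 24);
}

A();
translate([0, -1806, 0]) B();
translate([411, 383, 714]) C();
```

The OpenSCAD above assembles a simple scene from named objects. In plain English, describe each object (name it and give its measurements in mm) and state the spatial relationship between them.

A is a rectangular dining table. The top is 934×720×36 mm with its upper surface at z = 714 mm. It stands on four 72×72 mm square legs, each inset 11 mm from the nearest pair of top edges, running from the floor to the underside of the top. Four apron rails, 72 mm thick and 86 mm tall, run between adjacent legs with their top edges flush with the underside of the top and their outer faces flush with the legs' outer faces.

B is a bed frame 1975 mm long (x) by 1596 mm wide (y). Four 78×78 mm corner posts, 455 mm tall, at the corners of the footprint. Four rails of 27 mm thickness and 157 mm height run between adjacent posts with their undersides at z = 244 mm, their outer faces flush with the outside of the frame (the two x-running rails run between the posts' inner faces; the two y-running rails run between the posts' inner faces). 16 slats, each 87 mm wide (x) and 19 mm thick, lie across the top of the two x-running rails, running the full 1596 mm width of the frame in y; the slats are evenly spaced along x between the inner faces of the end posts with equal gaps (rounded down to the nearest mm) at the −x end and between each pair — any rounding remainder accumulates at the +x end.

C is a simple wooden stool: a rectangular seat 281 mm (x) by 273 mm (y), 42 mm thick, top face at z = 388 mm, on four round legs, each 48 mm in diameter. The legs rest on z = 0, each leg's axis is inset half a diameter from the nearest pair of seat edges (so the leg's bounding box is flush with the corner).

The bed frame is on the floor beside the table on its −y side. The stool is on top of the table.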